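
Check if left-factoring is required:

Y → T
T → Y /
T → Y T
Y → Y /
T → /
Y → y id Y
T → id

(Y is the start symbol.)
Yes, T has productions with common prefix 'Y'

Left-factoring is needed when two productions for the same non-terminal
share a common prefix on the right-hand side.

Productions for Y:
  Y → T
  Y → Y /
  Y → y id Y
Productions for T:
  T → Y /
  T → Y T
  T → /
  T → id

Found common prefix 'Y' in productions for T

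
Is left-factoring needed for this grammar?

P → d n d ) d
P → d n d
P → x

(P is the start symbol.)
Left-factoring is needed when two productions for the same non-terminal
share a common prefix on the right-hand side.

Productions for P:
  P → d n d ) d
  P → d n d
  P → x

Found common prefix 'd n d' in productions for P

Answer: Yes, P has productions with common prefix 'd n d'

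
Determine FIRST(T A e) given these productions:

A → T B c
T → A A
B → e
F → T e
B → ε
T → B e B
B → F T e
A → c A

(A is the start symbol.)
{ 'c', 'e' }

FIRST sets of the non-terminals involved (from the grammar, by fixed-point iteration):
  FIRST(T) = { 'c', 'e' }

To compute FIRST(T A e), process the symbols left to right:
Symbol T is a non-terminal. Add FIRST(T) \ {ε} = { 'c', 'e' }
T is not nullable (ε ∉ FIRST(T)), so stop here.
FIRST(T A e) = { 'c', 'e' }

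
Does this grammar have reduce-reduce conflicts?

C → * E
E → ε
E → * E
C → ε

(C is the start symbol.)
No reduce-reduce conflicts

Augment with C' → C and build the canonical LR(0) collection (I0 = CLOSURE({[C' → . C]}), then GOTO on every symbol after a dot until no new states appear). It has 6 states:
  I0: { [C → . * E], [C → .], [C' → . C] }  — shift, reduce
  I1: { [C → * . E], [E → . * E], [E → .] }  — shift, reduce
  I2: { [C' → C .] }  — accept
  I3: { [E → * . E], [E → . * E], [E → .] }  — shift, reduce
  I4: { [C → * E .] }  — reduce
  I5: { [E → * E .] }  — reduce

No state contains more than one complete item.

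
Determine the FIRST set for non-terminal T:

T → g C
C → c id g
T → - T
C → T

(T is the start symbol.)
From T → g C:
  - g is a terminal: add 'g' and stop
From T → - T:
  - '-' is a terminal: add '-' and stop

Collecting: FIRST(T) = { '-', 'g' }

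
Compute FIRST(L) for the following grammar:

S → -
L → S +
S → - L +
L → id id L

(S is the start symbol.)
FIRST sets of the other non-terminals involved (by the same procedure, iterated to a fixed point):
  FIRST(S) = { '-' }

From L → S +:
  - S is a non-terminal: add FIRST(S) \ {ε} = { '-' }
    S is not nullable, so stop
From L → id id L:
  - id is a terminal: add 'id' and stop

Collecting: FIRST(L) = { '-', 'id' }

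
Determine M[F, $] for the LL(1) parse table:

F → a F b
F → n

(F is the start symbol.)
To find M[F, $], we find productions for F where $ is in the predict set (PREDICT(N → α) = (FIRST(α) \ {ε}) ∪ (FOLLOW(N) if α ⇒* ε)).

F → a F b: PREDICT = { 'a' }
F → n: PREDICT = { 'n' }

M[F, $] is empty (no production applies)

Answer: Empty (error entry)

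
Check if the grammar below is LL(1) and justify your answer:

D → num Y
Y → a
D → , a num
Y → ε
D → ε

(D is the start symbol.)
Yes, the grammar is LL(1).

A grammar is LL(1) if for each non-terminal N with multiple productions, the predict sets of those productions are pairwise disjoint, where PREDICT(N → α) = (FIRST(α) \ {ε}) ∪ (FOLLOW(N) if α ⇒* ε).

Relevant sets:
  FOLLOW(D) = { $ }
  FOLLOW(Y) = { $ }

For D:
  PREDICT(D → num Y) = { 'num' }
  PREDICT(D → ',' a num) = { ',' }
  PREDICT(D → ε) = { $ }
For Y:
  PREDICT(Y → a) = { 'a' }
  PREDICT(Y → ε) = { $ }

All predict sets are disjoint. The grammar IS LL(1).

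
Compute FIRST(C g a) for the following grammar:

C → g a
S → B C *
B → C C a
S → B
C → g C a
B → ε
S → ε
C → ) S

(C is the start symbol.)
{ ')', 'g' }

FIRST sets of the non-terminals involved (from the grammar, by fixed-point iteration):
  FIRST(C) = { ')', 'g' }

To compute FIRST(C g a), process the symbols left to right:
Symbol C is a non-terminal. Add FIRST(C) \ {ε} = { ')', 'g' }
C is not nullable (ε ∉ FIRST(C)), so stop here.
FIRST(C g a) = { ')', 'g' }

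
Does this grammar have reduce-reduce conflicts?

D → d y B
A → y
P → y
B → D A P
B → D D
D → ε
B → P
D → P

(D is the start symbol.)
A reduce-reduce conflict occurs when an LR(0) state has two complete items [A → α .] and [B → β .] — both call for a reduction, and with no lookahead the parser cannot choose between them.

Augment with D' → D and build the canonical LR(0) collection (I0 = CLOSURE({[D' → . D]}), then GOTO on every symbol after a dot until no new states appear). It has 13 states:
  I0: { [D → . P], [D → . d y B], [D → .], [D' → . D], [P → . y] }  — shift, reduce
  I1: { [D' → D .] }  — accept
  I2: { [D → P .] }  — reduce
  I3: { [D → d . y B] }  — shift
  I4: { [P → y .] }  — reduce
  I5: { [B → . D A P], [B → . D D], [B → . P], [D → . P], [D → . d y B], [D → .], [D → d y . B], [P → . y] }  — shift, reduce
  I6: { [D → d y B .] }  — reduce
  I7: { [A → . y], [B → D . A P], [B → D . D], [D → . P], [D → . d y B], [D → .], [P → . y] }  — shift, reduce
  I8: { [B → P .], [D → P .] }  — 2 reduces
  I9: { [B → D A . P], [P → . y] }  — shift
  I10: { [B → D D .] }  — reduce
  I11: { [A → y .], [P → y .] }  — 2 reduces
  I12: { [B → D A P .] }  — reduce

I8 contains complete items [B → P .], [D → P .] — reduce-reduce conflict.
I11 contains complete items [A → y .], [P → y .] — reduce-reduce conflict.

Answer: Yes — I8: [B → P .] vs [D → P .]; I11: [A → y .] vs [P → y .]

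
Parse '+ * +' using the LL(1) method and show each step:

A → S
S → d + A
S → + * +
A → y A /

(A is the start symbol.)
LL(1) parsing maintains a stack (initially the start symbol over $) and the input. At each step: if the stack top is a terminal, match it against the current input token; if it is a non-terminal N, replace it with the RHS of M[N, lookahead] (the unique production whose predict set contains the lookahead).

Stack is shown with the top on the left.

Stack    Input    Action
------------------------
A $      + * + $  output A → S
S $      + * + $  output S → + * +
+ * + $  + * + $  match '+'
* + $    * + $    match '*'
+ $      + $      match '+'
$        $        accept

The string is accepted.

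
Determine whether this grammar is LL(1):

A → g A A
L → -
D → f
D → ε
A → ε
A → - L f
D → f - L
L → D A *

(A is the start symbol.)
A grammar is LL(1) if for each non-terminal N with multiple productions, the predict sets of those productions are pairwise disjoint, where PREDICT(N → α) = (FIRST(α) \ {ε}) ∪ (FOLLOW(N) if α ⇒* ε).

Relevant sets:
  FIRST(D) = { 'f', ε }
  FIRST(A) = { '-', 'g', ε }
  FOLLOW(A) = { $, '*', '-', 'g' }
  FOLLOW(D) = { '*', '-', 'g' }

For A:
  PREDICT(A → g A A) = { 'g' }
  PREDICT(A → ε) = { $, '*', '-', 'g' }
  PREDICT(A → '-' L f) = { '-' }
For L:
  PREDICT(L → '-') = { '-' }
  PREDICT(L → D A '*') = { '*', '-', 'f', 'g' }
For D:
  PREDICT(D → f) = { 'f' }
  PREDICT(D → ε) = { '*', '-', 'g' }
  PREDICT(D → f '-' L) = { 'f' }

Conflict found: Predict set conflict for A: { 'g' }
The grammar is NOT LL(1).

Answer: No. Predict set conflict for A: { 'g' }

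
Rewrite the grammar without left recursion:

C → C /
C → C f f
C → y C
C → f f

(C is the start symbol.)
C is directly left-recursive. The standard transformation for
  A → A α₁ | ... | A α_m | β₁ | ... | β_n
is
  A  → β₁ A' | ... | β_n A'
  A' → α₁ A' | ... | α_m A' | ε

C → y C becomes C → y C C'
C → f f becomes C → f f C'
C → C / becomes C' → / C'
C → C f f becomes C' → f f C'
Add C' → ε

Resulting grammar:
C → y C C'
C → f f C'
C' → / C'
C' → f f C'
C' → ε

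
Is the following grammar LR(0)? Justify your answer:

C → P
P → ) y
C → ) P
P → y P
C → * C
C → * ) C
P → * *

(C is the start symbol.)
Augment with C' → C and build the canonical LR(0) collection (I0 = CLOSURE({[C' → . C]}), then GOTO on every symbol after a dot until no new states appear). It has 18 states:
  I0: { [C → . ) P], [C → . * ) C], [C → . * C], [C → . P], [C' → . C], [P → . ) y], [P → . * *], [P → . y P] }  — shift
  I1: { [C → ) . P], [P → ) . y], [P → . ) y], [P → . * *], [P → . y P] }  — shift
  I2: { [C → * . ) C], [C → * . C], [C → . ) P], [C → . * ) C], [C → . * C], [C → . P], [P → * . *], [P → . ) y], [P → . * *], [P → . y P] }  — shift
  I3: { [C' → C .] }  — accept
  I4: { [C → P .] }  — reduce
  I5: { [P → . ) y], [P → . * *], [P → . y P], [P → y . P] }  — shift
  I6: { [P → ) . y] }  — shift
  I7: { [P → * . *] }  — shift
  I8: { [P → y P .] }  — reduce
  I9: { [P → * * .] }  — reduce
  I10: { [P → ) y .] }  — reduce
  I11: { [C → ) . P], [C → * ) . C], [C → . ) P], [C → . * ) C], [C → . * C], [C → . P], [P → ) . y], [P → . ) y], [P → . * *], [P → . y P] }  — shift
  I12: { [C → * . ) C], [C → * . C], [C → . ) P], [C → . * ) C], [C → . * C], [C → . P], [P → * * .], [P → * . *], [P → . ) y], [P → . * *], [P → . y P] }  — shift, reduce
  I13: { [C → * C .] }  — reduce
  I14: { [C → * ) C .] }  — reduce
  I15: { [C → ) P .], [C → P .] }  — 2 reduces
  I16: { [P → ) y .], [P → . ) y], [P → . * *], [P → . y P], [P → y . P] }  — shift, reduce
  I17: { [C → ) P .] }  — reduce

Conflict in state I12:
  Shift-reduce conflict between [P → * * .] and [C → . ) P]
So the grammar is NOT LR(0).

Answer: No. Shift-reduce conflict between [P → * * .] and [C → . ) P]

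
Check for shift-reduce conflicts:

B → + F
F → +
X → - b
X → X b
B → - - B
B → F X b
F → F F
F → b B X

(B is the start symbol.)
A shift-reduce conflict occurs when an LR(0) state has both:
  - a complete (reduce) item [A → α .] (dot at the end), and
  - a shift item [B → β . c γ] (dot before a terminal).

Augment with B' → B and build the canonical LR(0) collection (I0 = CLOSURE({[B' → . B]}), then GOTO on every symbol after a dot until no new states appear). It has 18 states:
  I0: { [B → . + F], [B → . - - B], [B → . F X b], [B' → . B], [F → . +], [F → . F F], [F → . b B X] }  — shift
  I1: { [B → + . F], [F → + .], [F → . +], [F → . F F], [F → . b B X] }  — shift, reduce
  I2: { [B → - . - B] }  — shift
  I3: { [B' → B .] }  — accept
  I4: { [B → F . X b], [F → . +], [F → . F F], [F → . b B X], [F → F . F], [X → . - b], [X → . X b] }  — shift
  I5: { [B → . + F], [B → . - - B], [B → . F X b], [F → . +], [F → . F F], [F → . b B X], [F → b . B X] }  — shift
  I6: { [F → b B . X], [X → . - b], [X → . X b] }  — shift
  I7: { [X → - . b] }  — shift
  I8: { [F → b B X .], [X → X . b] }  — shift, reduce
  I9: { [X → X b .] }  — reduce
  I10: { [X → - b .] }  — reduce
  I11: { [F → + .] }  — reduce
  I12: { [F → . +], [F → . F F], [F → . b B X], [F → F . F], [F → F F .] }  — shift, reduce
  I13: { [B → F X . b], [X → X . b] }  — shift
  I14: { [B → F X b .], [X → X b .] }  — 2 reduces
  I15: { [B → - - . B], [B → . + F], [B → . - - B], [B → . F X b], [F → . +], [F → . F F], [F → . b B X] }  — shift
  I16: { [B → - - B .] }  — reduce
  I17: { [B → + F .], [F → . +], [F → . F F], [F → . b B X], [F → F . F] }  — shift, reduce

I1 contains reduce item [F → + .] and shift items [F → . +], [F → . b B X] — shift-reduce conflict.
I8 contains reduce item [F → b B X .] and shift item [X → X . b] — shift-reduce conflict.
I12 contains reduce item [F → F F .] and shift items [F → . +], [F → . b B X] — shift-reduce conflict.
I17 contains reduce item [B → + F .] and shift items [F → . +], [F → . b B X] — shift-reduce conflict.

Answer: Yes — I1: [F → + .] vs [F → . +]; I8: [F → b B X .] vs [X → X . b]; I12: [F → F F .] vs [F → . +]; I17: [B → + F .] vs [F → . +]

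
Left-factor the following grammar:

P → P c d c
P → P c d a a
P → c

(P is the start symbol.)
P → P c d P'
P' → c
P' → a a
P → c

Left-factoring transforms A → αβ₁ | αβ₂ into A → αA' and A' → β₁ | β₂
(α is the longest common prefix among the alternatives). Repeat until
no nonterminal has two alternatives with a common prefix.

Round 1: P has alternatives sharing prefix 'P c d'. Introduce P': P → P c d P'
  Add: P' → c
  Add: P' → a a

No remaining common prefixes — done.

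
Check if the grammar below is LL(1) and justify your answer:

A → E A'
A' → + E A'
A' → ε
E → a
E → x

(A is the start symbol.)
A grammar is LL(1) if for each non-terminal N with multiple productions, the predict sets of those productions are pairwise disjoint, where PREDICT(N → α) = (FIRST(α) \ {ε}) ∪ (FOLLOW(N) if α ⇒* ε).

Relevant sets:
  FOLLOW(A') = { $ }

For A':
  PREDICT(A' → '+' E A') = { '+' }
  PREDICT(A' → ε) = { $ }
For E:
  PREDICT(E → a) = { 'a' }
  PREDICT(E → x) = { 'x' }
A has a single production, so nothing to check there.

All predict sets are disjoint. The grammar IS LL(1).

Answer: Yes, the grammar is LL(1).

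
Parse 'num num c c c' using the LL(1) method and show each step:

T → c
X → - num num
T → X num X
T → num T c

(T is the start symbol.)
Stack is shown with the top on the left.

Stack        Input            Action
------------------------------------
T $          num num c c c $  output T → num T c
num T c $    num num c c c $  match 'num'
T c $        num c c c $      output T → num T c
num T c c $  num c c c $      match 'num'
T c c $      c c c $          output T → c
c c c $      c c c $          match 'c'
c c $        c c $            match 'c'
c $          c $              match 'c'
$            $                accept

The string is accepted.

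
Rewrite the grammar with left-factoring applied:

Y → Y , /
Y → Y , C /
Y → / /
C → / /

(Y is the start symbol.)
Y → Y , Y'
Y' → /
Y' → C /
Y → / /
C → / /

Left-factoring transforms A → αβ₁ | αβ₂ into A → αA' and A' → β₁ | β₂
(α is the longest common prefix among the alternatives). Repeat until
no nonterminal has two alternatives with a common prefix.

Round 1: Y has alternatives sharing prefix 'Y ,'. Introduce Y': Y → Y , Y'
  Add: Y' → /
  Add: Y' → C /

No remaining common prefixes — done.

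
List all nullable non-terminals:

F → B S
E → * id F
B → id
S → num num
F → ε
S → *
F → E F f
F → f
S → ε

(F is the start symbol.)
{ 'F', 'S' }

A non-terminal is nullable if it can derive ε (the empty string): either it has an ε-production, or it has a production whose right-hand side consists entirely of nullable non-terminals.

ε-productions: F → ε, S → ε
So F, S are immediately nullable.
No further non-terminal can be added: every production for the remaining non-terminals contains a terminal or a non-nullable non-terminal.
Nullable = { 'F', 'S' }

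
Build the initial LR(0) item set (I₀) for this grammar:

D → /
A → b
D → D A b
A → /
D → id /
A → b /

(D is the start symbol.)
{ [D → . /], [D → . D A b], [D → . id /], [D' → . D] }

First, augment the grammar with D' → D
I₀ = CLOSURE({ [D' → . D] }):
  [D' → . D] has the dot before D: add [D → . /], [D → . D A b], [D → . id /]
No further items can be added.

I₀ = { [D → . /], [D → . D A b], [D → . id /], [D' → . D] }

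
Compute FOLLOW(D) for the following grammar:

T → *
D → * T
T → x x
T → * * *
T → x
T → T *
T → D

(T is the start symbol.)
{ $, '*' }

To compute FOLLOW(D), find every occurrence of D on a right-hand side N → α D β: add FIRST(β) \ {ε}, and if β is empty or nullable also add FOLLOW(N). Iterate to a fixed point.

In T → D: D is at the end, add FOLLOW(T)

The FOLLOW sets referred to above (computed the same way, to a fixed point):
  FOLLOW(T) = { $, '*' }

Taking the union: FOLLOW(D) = { $, '*' }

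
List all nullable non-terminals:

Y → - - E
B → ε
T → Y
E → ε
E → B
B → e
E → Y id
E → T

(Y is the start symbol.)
ε-productions: B → ε, E → ε
So B, E are immediately nullable.
No further non-terminal can be added: every production for the remaining non-terminals contains a terminal or a non-nullable non-terminal.
Nullable = { 'B', 'E' }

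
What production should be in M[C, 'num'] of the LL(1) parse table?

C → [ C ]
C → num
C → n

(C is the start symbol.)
C → num

To find M[C, 'num'], we find productions for C where 'num' is in the predict set (PREDICT(N → α) = (FIRST(α) \ {ε}) ∪ (FOLLOW(N) if α ⇒* ε)).

C → [ C ]: PREDICT = { '[' }
C → num: PREDICT = { 'num' }
  'num' is in predict set, so this production goes in M[C, 'num']
C → n: PREDICT = { 'n' }

M[C, 'num'] = C → num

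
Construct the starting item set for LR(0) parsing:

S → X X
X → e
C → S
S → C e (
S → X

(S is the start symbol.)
First, augment the grammar with S' → S
I₀ = CLOSURE({ [S' → . S] }):
  [S' → . S] has the dot before S: add [S → . X X], [S → . C e (], [S → . X]
  [S → . X X] has the dot before X: add [X → . e]
  [S → . C e (] has the dot before C: add [C → . S]
No further items can be added.

I₀ = { [C → . S], [S → . C e (], [S → . X X], [S → . X], [S' → . S], [X → . e] }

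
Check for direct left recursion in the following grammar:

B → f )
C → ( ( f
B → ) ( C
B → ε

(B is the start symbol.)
No direct left recursion

Direct left recursion occurs when N → N α for some non-terminal N (the right-hand side begins with the left-hand side itself).

B → f ): starts with f
C → ( ( f: starts with '('
B → ) ( C: starts with ')'
B → ε: starts with ε

No direct left recursion found.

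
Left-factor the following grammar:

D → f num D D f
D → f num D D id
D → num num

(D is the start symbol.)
Left-factoring transforms A → αβ₁ | αβ₂ into A → αA' and A' → β₁ | β₂
(α is the longest common prefix among the alternatives). Repeat until
no nonterminal has two alternatives with a common prefix.

Round 1: D has alternatives sharing prefix 'f num D D'. Introduce D': D → f num D D D'
  Add: D' → f
  Add: D' → id

No remaining common prefixes — done.

Resulting grammar:
D → f num D D D'
D' → f
D' → id
D → num num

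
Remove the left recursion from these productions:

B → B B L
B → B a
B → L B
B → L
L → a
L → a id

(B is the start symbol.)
B is directly left-recursive. The standard transformation for
  A → A α₁ | ... | A α_m | β₁ | ... | β_n
is
  A  → β₁ A' | ... | β_n A'
  A' → α₁ A' | ... | α_m A' | ε

B → L B becomes B → L B B'
B → L becomes B → L B'
B → B B L becomes B' → B L B'
B → B a becomes B' → a B'
Add B' → ε

Productions for other non-terminals are unchanged:
  L → a
  L → a id

Resulting grammar:
B → L B B'
B → L B'
B' → B L B'
B' → a B'
B' → ε
L → a
L → a id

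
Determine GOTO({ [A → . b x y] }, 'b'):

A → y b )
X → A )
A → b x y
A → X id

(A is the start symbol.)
{ [A → b . x y] }

GOTO(I, 'b') = CLOSURE({ [A → αX.β] : [A → α.Xβ] ∈ I, X = 'b' })

Items with dot before 'b', with the dot advanced:
  [A → . b x y] → [A → b . x y]
Closure adds nothing (no advanced item has the dot before a non-terminal).

GOTO = { [A → b . x y] }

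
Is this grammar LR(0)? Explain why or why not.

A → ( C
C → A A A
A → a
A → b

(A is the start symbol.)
Augment with A' → A and build the canonical LR(0) collection (I0 = CLOSURE({[A' → . A]}), then GOTO on every symbol after a dot until no new states appear). It has 9 states:
  I0: { [A → . ( C], [A → . a], [A → . b], [A' → . A] }  — shift
  I1: { [A → ( . C], [A → . ( C], [A → . a], [A → . b], [C → . A A A] }  — shift
  I2: { [A' → A .] }  — accept
  I3: { [A → a .] }  — reduce
  I4: { [A → b .] }  — reduce
  I5: { [A → . ( C], [A → . a], [A → . b], [C → A . A A] }  — shift
  I6: { [A → ( C .] }  — reduce
  I7: { [A → . ( C], [A → . a], [A → . b], [C → A A . A] }  — shift
  I8: { [C → A A A .] }  — reduce

Every state is either a pure shift/goto state or contains exactly one complete item and nothing to shift — no conflicts. The grammar is LR(0).

Answer: Yes, the grammar is LR(0)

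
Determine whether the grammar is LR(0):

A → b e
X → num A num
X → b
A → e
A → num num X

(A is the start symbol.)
Augment with A' → A and build the canonical LR(0) collection (I0 = CLOSURE({[A' → . A]}), then GOTO on every symbol after a dot until no new states appear). It has 12 states:
  I0: { [A → . b e], [A → . e], [A → . num num X], [A' → . A] }  — shift
  I1: { [A' → A .] }  — accept
  I2: { [A → b . e] }  — shift
  I3: { [A → e .] }  — reduce
  I4: { [A → num . num X] }  — shift
  I5: { [A → num num . X], [X → . b], [X → . num A num] }  — shift
  I6: { [A → num num X .] }  — reduce
  I7: { [X → b .] }  — reduce
  I8: { [A → . b e], [A → . e], [A → . num num X], [X → num . A num] }  — shift
  I9: { [X → num A . num] }  — shift
  I10: { [X → num A num .] }  — reduce
  I11: { [A → b e .] }  — reduce

Every state is either a pure shift/goto state or contains exactly one complete item and nothing to shift — no conflicts. The grammar is LR(0).

Answer: Yes, the grammar is LR(0)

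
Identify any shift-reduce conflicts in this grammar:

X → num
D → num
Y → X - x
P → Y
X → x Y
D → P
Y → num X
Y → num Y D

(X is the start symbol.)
A shift-reduce conflict occurs when an LR(0) state has both:
  - a complete (reduce) item [A → α .] (dot at the end), and
  - a shift item [B → β . c γ] (dot before a terminal).

Augment with X' → X and build the canonical LR(0) collection (I0 = CLOSURE({[X' → . X]}), then GOTO on every symbol after a dot until no new states appear). It has 15 states:
  I0: { [X → . num], [X → . x Y], [X' → . X] }  — shift
  I1: { [X' → X .] }  — accept
  I2: { [X → num .] }  — reduce
  I3: { [X → . num], [X → . x Y], [X → x . Y], [Y → . X - x], [Y → . num X], [Y → . num Y D] }  — shift
  I4: { [Y → X . - x] }  — shift
  I5: { [X → x Y .] }  — reduce
  I6: { [X → . num], [X → . x Y], [X → num .], [Y → . X - x], [Y → . num X], [Y → . num Y D], [Y → num . X], [Y → num . Y D] }  — shift, reduce
  I7: { [Y → X . - x], [Y → num X .] }  — shift, reduce
  I8: { [D → . P], [D → . num], [P → . Y], [X → . num], [X → . x Y], [Y → . X - x], [Y → . num X], [Y → . num Y D], [Y → num Y . D] }  — shift
  I9: { [Y → num Y D .] }  — reduce
  I10: { [D → P .] }  — reduce
  I11: { [P → Y .] }  — reduce
  I12: { [D → num .], [X → . num], [X → . x Y], [X → num .], [Y → . X - x], [Y → . num X], [Y → . num Y D], [Y → num . X], [Y → num . Y D] }  — shift, 2 reduces
  I13: { [Y → X - . x] }  — shift
  I14: { [Y → X - x .] }  — reduce

I6 contains reduce item [X → num .] and shift items [X → . num], [X → . x Y], [Y → . num X], [Y → . num Y D] — shift-reduce conflict.
I7 contains reduce item [Y → num X .] and shift item [Y → X . - x] — shift-reduce conflict.
I12 contains reduce items [D → num .], [X → num .] and shift items [X → . num], [X → . x Y], [Y → . num X], [Y → . num Y D] — shift-reduce conflict.

Answer: Yes — I6: [X → num .] vs [X → . num]; I7: [Y → num X .] vs [Y → X . - x]; I12: [D → num .] vs [X → . num]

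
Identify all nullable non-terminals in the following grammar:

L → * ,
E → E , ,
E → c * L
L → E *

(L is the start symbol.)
There are no ε-productions, so no non-terminal can derive ε.
No non-terminals are nullable.

Answer: None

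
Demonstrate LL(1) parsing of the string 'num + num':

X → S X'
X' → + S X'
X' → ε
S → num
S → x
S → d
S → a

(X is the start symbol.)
Stack is shown with the top on the left.

Stack     Input        Action
-----------------------------
X $       num + num $  output X → S X'
S X' $    num + num $  output S → num
num X' $  num + num $  match 'num'
X' $      + num $      output X' → + S X'
+ S X' $  + num $      match '+'
S X' $    num $        output S → num
num X' $  num $        match 'num'
X' $      $            output X' → ε
$         $            accept

The string is accepted.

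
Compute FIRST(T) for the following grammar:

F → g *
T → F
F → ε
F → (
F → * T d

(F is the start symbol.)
To compute FIRST(T), examine every production with T on the left-hand side, reading each right-hand side left to right until a non-nullable symbol is reached.

FIRST sets of the other non-terminals involved (by the same procedure, iterated to a fixed point):
  FIRST(F) = { '(', '*', 'g', ε }

From T → F:
  - F is a non-terminal: add FIRST(F) \ {ε} = { '(', '*', 'g' }
    F is nullable and nothing follows, so the whole right-hand side can vanish: ε ∈ FIRST(T)

Collecting: FIRST(T) = { '(', '*', 'g', ε }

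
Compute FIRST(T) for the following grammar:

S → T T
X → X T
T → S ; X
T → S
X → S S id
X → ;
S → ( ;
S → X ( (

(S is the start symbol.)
FIRST sets of the other non-terminals involved (by the same procedure, iterated to a fixed point):
  FIRST(S) = { '(', ';' }

From T → S ; X:
  - S is a non-terminal: add FIRST(S) \ {ε} = { '(', ';' }
    S is not nullable, so stop
From T → S:
  - S is a non-terminal: add FIRST(S) \ {ε} = { '(', ';' }
    S is not nullable, so stop

Collecting: FIRST(T) = { '(', ';' }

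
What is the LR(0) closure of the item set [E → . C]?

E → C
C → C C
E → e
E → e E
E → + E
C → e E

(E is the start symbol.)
{ [C → . C C], [C → . e E], [E → . C] }

Start with: [E → . C]
  [E → . C] has the dot before C: add [C → . C C], [C → . e E]
No further items can be added.

CLOSURE = { [C → . C C], [C → . e E], [E → . C] }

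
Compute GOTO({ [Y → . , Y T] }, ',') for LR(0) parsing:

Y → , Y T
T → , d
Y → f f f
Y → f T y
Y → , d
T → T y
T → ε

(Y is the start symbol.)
{ [Y → , . Y T], [Y → . , Y T], [Y → . , d], [Y → . f T y], [Y → . f f f] }

GOTO(I, ',') = CLOSURE({ [A → αX.β] : [A → α.Xβ] ∈ I, X = ',' })

Items with dot before ',', with the dot advanced:
  [Y → . , Y T] → [Y → , . Y T]
Closure of the advanced items:
  [Y → , . Y T] has the dot before Y: add [Y → . , Y T], [Y → . f f f], [Y → . f T y], [Y → . , d]

GOTO = { [Y → , . Y T], [Y → . , Y T], [Y → . , d], [Y → . f T y], [Y → . f f f] }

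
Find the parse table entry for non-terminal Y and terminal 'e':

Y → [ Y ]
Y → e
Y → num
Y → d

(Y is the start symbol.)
To find M[Y, 'e'], we find productions for Y where 'e' is in the predict set (PREDICT(N → α) = (FIRST(α) \ {ε}) ∪ (FOLLOW(N) if α ⇒* ε)).

Y → [ Y ]: PREDICT = { '[' }
Y → e: PREDICT = { 'e' }
  'e' is in predict set, so this production goes in M[Y, 'e']
Y → num: PREDICT = { 'num' }
Y → d: PREDICT = { 'd' }

M[Y, 'e'] = Y → e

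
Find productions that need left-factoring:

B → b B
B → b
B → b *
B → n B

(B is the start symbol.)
Yes, B has productions with common prefix 'b'

Left-factoring is needed when two productions for the same non-terminal
share a common prefix on the right-hand side.

Productions for B:
  B → b B
  B → b
  B → b *
  B → n B

Found common prefix 'b' in productions for B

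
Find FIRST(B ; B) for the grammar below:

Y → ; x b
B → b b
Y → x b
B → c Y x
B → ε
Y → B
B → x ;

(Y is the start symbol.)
FIRST sets of the non-terminals involved (from the grammar, by fixed-point iteration):
  FIRST(B) = { 'b', 'c', 'x', ε }

To compute FIRST(B ; B), process the symbols left to right:
Symbol B is a non-terminal. Add FIRST(B) \ {ε} = { 'b', 'c', 'x' }
B is nullable (ε ∈ FIRST(B)), continue to the next symbol.
Symbol ; is a terminal. Add ';' and stop.
FIRST(B ; B) = { ';', 'b', 'c', 'x' }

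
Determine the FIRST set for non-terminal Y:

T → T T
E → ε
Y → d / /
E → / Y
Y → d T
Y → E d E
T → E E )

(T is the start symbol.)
FIRST sets of the other non-terminals involved (by the same procedure, iterated to a fixed point):
  FIRST(E) = { '/', ε }

From Y → d / /:
  - d is a terminal: add 'd' and stop
From Y → d T:
  - d is a terminal: add 'd' and stop
From Y → E d E:
  - E is a non-terminal: add FIRST(E) \ {ε} = { '/' }
    E is nullable, so continue to the next symbol
  - d is a terminal: add 'd' and stop

Collecting: FIRST(Y) = { '/', 'd' }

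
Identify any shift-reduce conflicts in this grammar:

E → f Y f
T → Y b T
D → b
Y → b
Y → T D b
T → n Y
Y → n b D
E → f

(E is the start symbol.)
Yes — I2: [E → f .] vs [T → . n Y]; I7: [T → n Y .] vs [T → Y . b T]; I8: [Y → b .] vs [D → . b]; I12: [T → Y b T .] vs [D → . b]

A shift-reduce conflict occurs when an LR(0) state has both:
  - a complete (reduce) item [A → α .] (dot at the end), and
  - a shift item [B → β . c γ] (dot before a terminal).

Augment with E' → E and build the canonical LR(0) collection (I0 = CLOSURE({[E' → . E]}), then GOTO on every symbol after a dot until no new states appear). It has 17 states:
  I0: { [E → . f Y f], [E → . f], [E' → . E] }  — shift
  I1: { [E' → E .] }  — accept
  I2: { [E → f . Y f], [E → f .], [T → . Y b T], [T → . n Y], [Y → . T D b], [Y → . b], [Y → . n b D] }  — shift, reduce
  I3: { [D → . b], [Y → T . D b] }  — shift
  I4: { [E → f Y . f], [T → Y . b T] }  — shift
  I5: { [Y → b .] }  — reduce
  I6: { [T → . Y b T], [T → . n Y], [T → n . Y], [Y → . T D b], [Y → . b], [Y → . n b D], [Y → n . b D] }  — shift
  I7: { [T → Y . b T], [T → n Y .] }  — shift, reduce
  I8: { [D → . b], [Y → b .], [Y → n b . D] }  — shift, reduce
  I9: { [Y → n b D .] }  — reduce
  I10: { [D → b .] }  — reduce
  I11: { [T → . Y b T], [T → . n Y], [T → Y b . T], [Y → . T D b], [Y → . b], [Y → . n b D] }  — shift
  I12: { [D → . b], [T → Y b T .], [Y → T . D b] }  — shift, reduce
  I13: { [T → Y . b T] }  — shift
  I14: { [Y → T D . b] }  — shift
  I15: { [Y → T D b .] }  — reduce
  I16: { [E → f Y f .] }  — reduce

I2 contains reduce item [E → f .] and shift items [T → . n Y], [Y → . b], [Y → . n b D] — shift-reduce conflict.
I7 contains reduce item [T → n Y .] and shift item [T → Y . b T] — shift-reduce conflict.
I8 contains reduce item [Y → b .] and shift item [D → . b] — shift-reduce conflict.
I12 contains reduce item [T → Y b T .] and shift item [D → . b] — shift-reduce conflict.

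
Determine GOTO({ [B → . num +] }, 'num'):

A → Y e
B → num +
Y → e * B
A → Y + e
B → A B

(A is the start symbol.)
GOTO(I, 'num') = CLOSURE({ [A → αX.β] : [A → α.Xβ] ∈ I, X = 'num' })

Items with dot before 'num', with the dot advanced:
  [B → . num +] → [B → num . +]
Closure adds nothing (no advanced item has the dot before a non-terminal).

GOTO = { [B → num . +] }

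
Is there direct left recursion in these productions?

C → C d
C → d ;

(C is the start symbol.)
Yes, C is left-recursive

Direct left recursion occurs when N → N α for some non-terminal N (the right-hand side begins with the left-hand side itself).

C → C d: LEFT RECURSIVE (starts with C)
C → d ;: starts with d

The grammar has direct left recursion on: C.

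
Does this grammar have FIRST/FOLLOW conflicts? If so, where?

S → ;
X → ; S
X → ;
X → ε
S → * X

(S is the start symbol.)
No FIRST/FOLLOW conflicts.

A FIRST/FOLLOW conflict occurs when a non-terminal N has a nullable alternative N → β (β ⇒* ε) and another alternative N → α with FIRST(α) ∩ FOLLOW(N) ≠ ∅: on such a lookahead the parser cannot decide between expanding α and letting N vanish via β.

Nullable non-terminals: X.

X: nullable alternative(s) X → ε; FOLLOW(X) = { $ }
  X → ; S: FIRST \ {ε} = { ';' } — disjoint from FOLLOW(X)
  X → ;: FIRST \ {ε} = { ';' } — disjoint from FOLLOW(X)
  X → ε: FIRST \ {ε} = { } — this is the only nullable alternative, skip

S has no nullable alternative, so no FIRST/FOLLOW check is needed there.

No FIRST/FOLLOW conflicts found.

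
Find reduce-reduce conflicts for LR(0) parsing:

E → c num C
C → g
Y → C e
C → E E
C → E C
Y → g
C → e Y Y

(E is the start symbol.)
A reduce-reduce conflict occurs when an LR(0) state has two complete items [A → α .] and [B → β .] — both call for a reduction, and with no lookahead the parser cannot choose between them.

Augment with E' → E and build the canonical LR(0) collection (I0 = CLOSURE({[E' → . E]}), then GOTO on every symbol after a dot until no new states appear). It has 15 states:
  I0: { [E → . c num C], [E' → . E] }  — shift
  I1: { [E' → E .] }  — accept
  I2: { [E → c . num C] }  — shift
  I3: { [C → . E C], [C → . E E], [C → . e Y Y], [C → . g], [E → . c num C], [E → c num . C] }  — shift
  I4: { [E → c num C .] }  — reduce
  I5: { [C → . E C], [C → . E E], [C → . e Y Y], [C → . g], [C → E . C], [C → E . E], [E → . c num C] }  — shift
  I6: { [C → . E C], [C → . E E], [C → . e Y Y], [C → . g], [C → e . Y Y], [E → . c num C], [Y → . C e], [Y → . g] }  — shift
  I7: { [C → g .] }  — reduce
  I8: { [Y → C . e] }  — shift
  I9: { [C → . E C], [C → . E E], [C → . e Y Y], [C → . g], [C → e Y . Y], [E → . c num C], [Y → . C e], [Y → . g] }  — shift
  I10: { [C → g .], [Y → g .] }  — 2 reduces
  I11: { [C → e Y Y .] }  — reduce
  I12: { [Y → C e .] }  — reduce
  I13: { [C → E C .] }  — reduce
  I14: { [C → . E C], [C → . E E], [C → . e Y Y], [C → . g], [C → E . C], [C → E . E], [C → E E .], [E → . c num C] }  — shift, reduce

I10 contains complete items [C → g .], [Y → g .] — reduce-reduce conflict.

Answer: Yes — I10: [C → g .] vs [Y → g .]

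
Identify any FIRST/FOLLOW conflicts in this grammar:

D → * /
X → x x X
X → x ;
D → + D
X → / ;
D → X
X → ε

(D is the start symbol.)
No FIRST/FOLLOW conflicts.

Nullable non-terminals: D, X.
FIRST sets used below: FIRST(X) = { '/', 'x', ε }

D: nullable alternative(s) D → X; FOLLOW(D) = { $ }
  D → * /: FIRST \ {ε} = { '*' } — disjoint from FOLLOW(D)
  D → + D: FIRST \ {ε} = { '+' } — disjoint from FOLLOW(D)
  D → X: FIRST \ {ε} = { '/', 'x' } — this is the only nullable alternative, skip

X: nullable alternative(s) X → ε; FOLLOW(X) = { $ }
  X → x x X: FIRST \ {ε} = { 'x' } — disjoint from FOLLOW(X)
  X → x ;: FIRST \ {ε} = { 'x' } — disjoint from FOLLOW(X)
  X → / ;: FIRST \ {ε} = { '/' } — disjoint from FOLLOW(X)
  X → ε: FIRST \ {ε} = { } — this is the only nullable alternative, skip

No FIRST/FOLLOW conflicts found.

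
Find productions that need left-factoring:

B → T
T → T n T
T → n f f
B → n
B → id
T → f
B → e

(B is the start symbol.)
Left-factoring is needed when two productions for the same non-terminal
share a common prefix on the right-hand side.

Productions for B:
  B → T
  B → n
  B → id
  B → e
Productions for T:
  T → T n T
  T → n f f
  T → f

No common prefixes found.

Answer: No, left-factoring is not needed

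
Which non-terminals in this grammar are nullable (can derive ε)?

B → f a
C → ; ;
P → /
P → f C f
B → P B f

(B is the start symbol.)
None

A non-terminal is nullable if it can derive ε (the empty string): either it has an ε-production, or it has a production whose right-hand side consists entirely of nullable non-terminals.

There are no ε-productions, so no non-terminal can derive ε.
No non-terminals are nullable.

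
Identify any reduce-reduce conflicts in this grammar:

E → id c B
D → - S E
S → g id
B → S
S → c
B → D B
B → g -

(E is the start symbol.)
A reduce-reduce conflict occurs when an LR(0) state has two complete items [A → α .] and [B → β .] — both call for a reduction, and with no lookahead the parser cannot choose between them.

Augment with E' → E and build the canonical LR(0) collection (I0 = CLOSURE({[E' → . E]}), then GOTO on every symbol after a dot until no new states appear). It has 16 states:
  I0: { [E → . id c B], [E' → . E] }  — shift
  I1: { [E' → E .] }  — accept
  I2: { [E → id . c B] }  — shift
  I3: { [B → . D B], [B → . S], [B → . g -], [D → . - S E], [E → id c . B], [S → . c], [S → . g id] }  — shift
  I4: { [D → - . S E], [S → . c], [S → . g id] }  — shift
  I5: { [E → id c B .] }  — reduce
  I6: { [B → . D B], [B → . S], [B → . g -], [B → D . B], [D → . - S E], [S → . c], [S → . g id] }  — shift
  I7: { [B → S .] }  — reduce
  I8: { [S → c .] }  — reduce
  I9: { [B → g . -], [S → g . id] }  — shift
  I10: { [B → g - .] }  — reduce
  I11: { [S → g id .] }  — reduce
  I12: { [B → D B .] }  — reduce
  I13: { [D → - S . E], [E → . id c B] }  — shift
  I14: { [S → g . id] }  — shift
  I15: { [D → - S E .] }  — reduce

No state contains more than one complete item.

Answer: No reduce-reduce conflicts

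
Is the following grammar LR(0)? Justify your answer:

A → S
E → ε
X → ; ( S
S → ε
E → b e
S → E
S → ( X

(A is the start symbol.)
No. Shift-reduce conflict between [E → .] and [E → . b e]

A grammar is LR(0) if no state in the canonical LR(0) collection has:
  - both a shift item (dot before a terminal) and a complete item (shift-reduce conflict), or
  - two or more complete items (reduce-reduce conflict; the accept item [A' → A .] counts as a complete item here).

Augment with A' → A and build the canonical LR(0) collection (I0 = CLOSURE({[A' → . A]}), then GOTO on every symbol after a dot until no new states appear). It has 11 states:
  I0: { [A → . S], [A' → . A], [E → . b e], [E → .], [S → . ( X], [S → . E], [S → .] }  — shift, 2 reduces
  I1: { [S → ( . X], [X → . ; ( S] }  — shift
  I2: { [A' → A .] }  — accept
  I3: { [S → E .] }  — reduce
  I4: { [A → S .] }  — reduce
  I5: { [E → b . e] }  — shift
  I6: { [E → b e .] }  — reduce
  I7: { [X → ; . ( S] }  — shift
  I8: { [S → ( X .] }  — reduce
  I9: { [E → . b e], [E → .], [S → . ( X], [S → . E], [S → .], [X → ; ( . S] }  — shift, 2 reduces
  I10: { [X → ; ( S .] }  — reduce

Conflict in state I0:
  Shift-reduce conflict between [E → .] and [E → . b e]
So the grammar is NOT LR(0).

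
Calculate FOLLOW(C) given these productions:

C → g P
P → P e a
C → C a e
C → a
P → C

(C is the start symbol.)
To compute FOLLOW(C), find every occurrence of C on a right-hand side N → α C β: add FIRST(β) \ {ε}, and if β is empty or nullable also add FOLLOW(N). Iterate to a fixed point.

C is the start symbol, so $ ∈ FOLLOW(C).
In C → C a e: C is followed by a e, add FIRST(a e) \ {ε} = { 'a' }
In P → C: C is at the end, add FOLLOW(P)

The FOLLOW sets referred to above (computed the same way, to a fixed point):
  FOLLOW(P) = { $, 'a', 'e' }

Taking the union: FOLLOW(C) = { $, 'a', 'e' }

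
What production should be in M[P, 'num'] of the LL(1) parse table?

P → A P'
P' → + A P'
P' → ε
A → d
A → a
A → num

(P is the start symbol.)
P → A P'

To find M[P, 'num'], we find productions for P where 'num' is in the predict set (PREDICT(N → α) = (FIRST(α) \ {ε}) ∪ (FOLLOW(N) if α ⇒* ε)).

Relevant sets:
  FIRST(A) = { 'a', 'd', 'num' }

P → A P': PREDICT = { 'a', 'd', 'num' }
  'num' is in predict set, so this production goes in M[P, 'num']

M[P, 'num'] = P → A P'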